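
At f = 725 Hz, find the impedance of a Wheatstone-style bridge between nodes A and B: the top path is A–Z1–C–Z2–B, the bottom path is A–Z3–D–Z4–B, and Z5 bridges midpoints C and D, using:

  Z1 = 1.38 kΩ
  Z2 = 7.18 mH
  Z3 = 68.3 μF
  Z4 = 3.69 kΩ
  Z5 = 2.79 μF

Step 1 — Angular frequency: ω = 2π·f = 2π·725 = 4555 rad/s.
Step 2 — Component impedances:
  Z1: Z = R = 1380 Ω
  Z2: Z = jωL = j·4555·0.00718 = 0 + j32.71 Ω
  Z3: Z = 1/(jωC) = -j/(ω·C) = 0 - j3.214 Ω
  Z4: Z = R = 3690 Ω
  Z5: Z = 1/(jωC) = -j/(ω·C) = 0 - j78.68 Ω
Step 3 — Bridge requires nodal analysis (the Z5 bridge couples midpoints C and D, so the two paths cannot be reduced to a simple series/parallel combination). Setting node B to ground and injecting 1 A at node A, the 3-node admittance system at A, C, D solves to V_A = Z_AB = 5.401 - j48.78 Ω = 49.08∠-83.7° Ω.

Z = 5.401 - j48.78 Ω = 49.08∠-83.7° Ω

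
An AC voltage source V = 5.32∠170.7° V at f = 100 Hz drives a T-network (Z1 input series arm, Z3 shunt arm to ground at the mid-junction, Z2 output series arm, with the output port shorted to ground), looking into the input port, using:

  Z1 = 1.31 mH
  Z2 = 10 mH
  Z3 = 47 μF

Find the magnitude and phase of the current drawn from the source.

Step 1 — Angular frequency: ω = 2π·f = 2π·100 = 628.3 rad/s.
Step 2 — Component impedances:
  Z1: Z = jωL = j·628.3·0.00131 = 0 + j0.8231 Ω
  Z2: Z = jωL = j·628.3·0.01 = 0 + j6.283 Ω
  Z3: Z = 1/(jωC) = -j/(ω·C) = 0 - j33.86 Ω
Step 3 — With the output port shorted to ground, the output series arm Z2 runs from the junction to ground; the shunt arm Z3 also runs from the junction to ground. They appear in parallel: Z3 || Z2 = 0 + j7.715 Ω.
Step 4 — Series with input arm Z1: Z_in = Z1 + (Z3 || Z2) = 0 + j8.538 Ω = 8.538∠90.0° Ω.
Step 5 — Source phasor: V = 5.32∠170.7° V = -5.25 + j0.8597 V.
Step 6 — Ohm's law: I = V / Z_total = (-5.25 + j0.8597) / (0 + j8.538) = 0.1007 + j0.6149 A.
Step 7 — Convert to polar: |I| = 0.6231 A, ∠I = 80.7°.

I = 0.6231∠80.7° A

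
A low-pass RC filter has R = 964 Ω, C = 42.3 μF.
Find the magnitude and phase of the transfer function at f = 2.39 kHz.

Step 1 — Angular frequency: ω = 2π·2390 = 1.502e+04 rad/s.
Step 2 — Transfer function: H(jω) = 1/(1 + jωRC).
Step 3 — Denominator: 1 + jωRC = 1 + j·1.502e+04·964·4.23e-05 = 1 + j612.3.
Step 4 — H = 2.667e-06 - j0.001633.
Step 5 — Magnitude: |H| = 0.001633 (-55.7 dB); phase: φ = -89.9°.

|H| = 0.001633 (-55.7 dB), φ = -89.9°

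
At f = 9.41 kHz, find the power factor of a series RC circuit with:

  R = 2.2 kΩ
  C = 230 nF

Step 1 — Angular frequency: ω = 2π·f = 2π·9410 = 5.912e+04 rad/s.
Step 2 — Component impedances:
  R: Z = R = 2200 Ω
  C: Z = 1/(jωC) = -j/(ω·C) = 0 - j73.54 Ω
Step 3 — Series combination: Z_total = R + C = 2200 - j73.54 Ω = 2201∠-1.9° Ω.
Step 4 — Power factor: PF = cos(φ) = Re(Z)/|Z| = 2200/2201.23 = 0.9994.
Step 5 — Type: Im(Z) = -73.54 ⇒ leading (phase φ = -1.9°).

PF = 0.9994 (leading, φ = -1.9°)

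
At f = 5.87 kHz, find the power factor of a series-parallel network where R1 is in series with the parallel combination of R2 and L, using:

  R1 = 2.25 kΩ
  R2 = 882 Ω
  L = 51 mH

Step 1 — Angular frequency: ω = 2π·f = 2π·5870 = 3.688e+04 rad/s.
Step 2 — Component impedances:
  R1: Z = R = 2250 Ω
  R2: Z = R = 882 Ω
  L: Z = jωL = j·3.688e+04·0.051 = 0 + j1881 Ω
Step 3 — Parallel branch: R2 || L = 1/(1/R2 + 1/L) = 723 + j339 Ω.
Step 4 — Series with R1: Z_total = R1 + (R2 || L) = 2973 + j339 Ω = 2992∠6.5° Ω.
Step 5 — Power factor: PF = cos(φ) = Re(Z)/|Z| = 2973/2992 = 0.9936.
Step 6 — Type: Im(Z) = 339 ⇒ lagging (phase φ = 6.5°).

PF = 0.9936 (lagging, φ = 6.5°)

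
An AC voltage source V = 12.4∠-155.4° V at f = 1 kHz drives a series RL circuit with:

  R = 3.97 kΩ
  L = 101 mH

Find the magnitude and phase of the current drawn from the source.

Step 1 — Angular frequency: ω = 2π·f = 2π·1000 = 6283 rad/s.
Step 2 — Component impedances:
  R: Z = R = 3970 Ω
  L: Z = jωL = j·6283·0.101 = 0 + j634.6 Ω
Step 3 — Series combination: Z_total = R + L = 3970 + j634.6 Ω = 4020∠9.1° Ω.
Step 4 — Source phasor: V = 12.4∠-155.4° V = -11.27 - j5.162 V.
Step 5 — Ohm's law: I = V / Z_total = (-11.27 - j5.162) / (3970 + j634.6) = -0.002972 - j0.0008252 A.
Step 6 — Convert to polar: |I| = 0.003084 A, ∠I = -164.5°.

I = 0.003084∠-164.5° A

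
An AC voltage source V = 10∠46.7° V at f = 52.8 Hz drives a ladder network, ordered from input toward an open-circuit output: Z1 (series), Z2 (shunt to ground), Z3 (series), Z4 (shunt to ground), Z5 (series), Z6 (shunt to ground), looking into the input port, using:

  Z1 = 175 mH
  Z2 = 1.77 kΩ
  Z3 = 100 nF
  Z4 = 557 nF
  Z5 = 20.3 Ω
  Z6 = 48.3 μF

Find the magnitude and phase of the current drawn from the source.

Step 1 — Angular frequency: ω = 2π·f = 2π·52.8 = 331.8 rad/s.
Step 2 — Component impedances:
  Z1: Z = jωL = j·331.8·0.175 = 0 + j58.06 Ω
  Z2: Z = R = 1770 Ω
  Z3: Z = 1/(jωC) = -j/(ω·C) = 0 - j3.014e+04 Ω
  Z4: Z = 1/(jωC) = -j/(ω·C) = 0 - j5412 Ω
  Z5: Z = R = 20.3 Ω
  Z6: Z = 1/(jωC) = -j/(ω·C) = 0 - j62.41 Ω
Step 3 — Ladder network (open output): work backward from the far end, alternating series and parallel combinations. Z_in = 1764 - j45.3 Ω = 1764∠-1.5° Ω.
Step 4 — Source phasor: V = 10∠46.7° V = 6.858 + j7.278 V.
Step 5 — Ohm's law: I = V / Z_total = (6.858 + j7.278) / (1764 - j45.3) = 0.00378 + j0.004223 A.
Step 6 — Convert to polar: |I| = 0.005667 A, ∠I = 48.2°.

I = 0.005667∠48.2° A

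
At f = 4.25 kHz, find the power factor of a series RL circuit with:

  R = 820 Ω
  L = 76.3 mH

Step 1 — Angular frequency: ω = 2π·f = 2π·4250 = 2.67e+04 rad/s.
Step 2 — Component impedances:
  R: Z = R = 820 Ω
  L: Z = jωL = j·2.67e+04·0.0763 = 0 + j2037 Ω
Step 3 — Series combination: Z_total = R + L = 820 + j2037 Ω = 2196∠68.1° Ω.
Step 4 — Power factor: PF = cos(φ) = Re(Z)/|Z| = 820/2196 = 0.3734.
Step 5 — Type: Im(Z) = 2037 ⇒ lagging (phase φ = 68.1°).

PF = 0.3734 (lagging, φ = 68.1°)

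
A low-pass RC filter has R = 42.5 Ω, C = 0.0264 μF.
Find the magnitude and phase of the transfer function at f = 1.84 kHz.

Step 1 — Angular frequency: ω = 2π·1840 = 1.156e+04 rad/s.
Step 2 — Transfer function: H(jω) = 1/(1 + jωRC).
Step 3 — Denominator: 1 + jωRC = 1 + j·1.156e+04·42.5·2.64e-08 = 1 + j0.01297.
Step 4 — H = 0.9998 - j0.01297.
Step 5 — Magnitude: |H| = 0.9999 (-0.0 dB); phase: φ = -0.7°.

|H| = 0.9999 (-0.0 dB), φ = -0.7°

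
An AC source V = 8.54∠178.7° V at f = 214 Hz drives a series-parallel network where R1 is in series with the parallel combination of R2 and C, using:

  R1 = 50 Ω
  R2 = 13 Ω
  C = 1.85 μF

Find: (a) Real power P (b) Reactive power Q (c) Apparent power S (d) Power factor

Step 1 — Angular frequency: ω = 2π·f = 2π·214 = 1345 rad/s.
Step 2 — Component impedances:
  R1: Z = R = 50 Ω
  R2: Z = R = 13 Ω
  C: Z = 1/(jωC) = -j/(ω·C) = 0 - j402 Ω
Step 3 — Parallel branch: R2 || C = 1/(1/R2 + 1/C) = 12.99 - j0.42 Ω.
Step 4 — Series with R1: Z_total = R1 + (R2 || C) = 62.99 - j0.42 Ω = 62.99∠-0.4° Ω.
Step 5 — Source phasor: V = 8.54∠178.7° V = -8.538 + j0.1937 V.
Step 6 — Current: I = V / Z = -0.1356 + j0.002172 A = 0.1356∠179.1° A.
Step 7 — Complex power: S = V·I* = 1.158 - j0.00772 VA.
Step 8 — Real power: P = Re(S) = 1.158 W.
Step 9 — Reactive power: Q = Im(S) = -0.00772 VAR.
Step 10 — Apparent power: |S| = 1.158 VA.
Step 11 — Power factor: PF = P/|S| = 1 (leading).

(a) P = 1.158 W  (b) Q = -0.00772 VAR  (c) S = 1.158 VA  (d) PF = 1 (leading)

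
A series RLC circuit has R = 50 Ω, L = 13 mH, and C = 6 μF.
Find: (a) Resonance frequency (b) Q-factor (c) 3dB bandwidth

Step 1 — Resonance condition Im(Z)=0 gives ω₀ = 1/√(LC).
Step 2 — ω₀ = 1/√(0.013·6e-06) = 3581 rad/s.
Step 3 — f₀ = ω₀/(2π) = 569.9 Hz.
Step 4 — Series Q: Q = ω₀L/R = 3581·0.013/50 = 0.9309.
Step 5 — 3dB bandwidth: Δω = ω₀/Q = 3846 rad/s; BW = Δω/(2π) = 612.1 Hz.

(a) f₀ = 569.9 Hz  (b) Q = 0.9309  (c) BW = 612.1 Hz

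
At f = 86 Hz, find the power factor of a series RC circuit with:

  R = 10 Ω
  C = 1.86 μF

Step 1 — Angular frequency: ω = 2π·f = 2π·86 = 540.4 rad/s.
Step 2 — Component impedances:
  R: Z = R = 10 Ω
  C: Z = 1/(jωC) = -j/(ω·C) = 0 - j995 Ω
Step 3 — Series combination: Z_total = R + C = 10 - j995 Ω = 995∠-89.4° Ω.
Step 4 — Power factor: PF = cos(φ) = Re(Z)/|Z| = 10/995 = 0.01005.
Step 5 — Type: Im(Z) = -995 ⇒ leading (phase φ = -89.4°).

PF = 0.01005 (leading, φ = -89.4°)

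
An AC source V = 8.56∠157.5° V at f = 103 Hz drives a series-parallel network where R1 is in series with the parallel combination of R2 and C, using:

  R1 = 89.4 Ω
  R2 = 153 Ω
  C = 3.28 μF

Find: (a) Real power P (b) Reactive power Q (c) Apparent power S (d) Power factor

Step 1 — Angular frequency: ω = 2π·f = 2π·103 = 647.2 rad/s.
Step 2 — Component impedances:
  R1: Z = R = 89.4 Ω
  R2: Z = R = 153 Ω
  C: Z = 1/(jωC) = -j/(ω·C) = 0 - j471.1 Ω
Step 3 — Parallel branch: R2 || C = 1/(1/R2 + 1/C) = 138.4 - j44.95 Ω.
Step 4 — Series with R1: Z_total = R1 + (R2 || C) = 227.8 - j44.95 Ω = 232.2∠-11.2° Ω.
Step 5 — Source phasor: V = 8.56∠157.5° V = -7.908 + j3.276 V.
Step 6 — Current: I = V / Z = -0.03615 + j0.007248 A = 0.03687∠168.7° A.
Step 7 — Complex power: S = V·I* = 0.3096 - j0.06109 VA.
Step 8 — Real power: P = Re(S) = 0.3096 W.
Step 9 — Reactive power: Q = Im(S) = -0.06109 VAR.
Step 10 — Apparent power: |S| = 0.3156 VA.
Step 11 — Power factor: PF = P/|S| = 0.9811 (leading).

(a) P = 0.3096 W  (b) Q = -0.06109 VAR  (c) S = 0.3156 VA  (d) PF = 0.9811 (leading)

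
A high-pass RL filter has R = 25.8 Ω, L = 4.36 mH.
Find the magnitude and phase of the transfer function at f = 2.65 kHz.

Step 1 — Angular frequency: ω = 2π·2650 = 1.665e+04 rad/s.
Step 2 — Transfer function: H(jω) = jωL/(R + jωL).
Step 3 — Numerator jωL = j·72.6; denominator R + jωL = 25.8 + j72.6.
Step 4 — H = 0.8879 + j0.3155.
Step 5 — Magnitude: |H| = 0.9423 (-0.5 dB); phase: φ = 19.6°.

|H| = 0.9423 (-0.5 dB), φ = 19.6°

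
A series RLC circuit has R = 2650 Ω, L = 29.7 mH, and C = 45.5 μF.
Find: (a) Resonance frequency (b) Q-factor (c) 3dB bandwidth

Step 1 — Resonance: ω₀ = 1/√(LC) = 1/√(0.0297·4.55e-05) = 860.2 rad/s.
Step 2 — f₀ = ω₀/(2π) = 136.9 Hz.
Step 3 — Series Q: Q = ω₀L/R = 860.2·0.0297/2650 = 0.009641.
Step 4 — Bandwidth: Δω = ω₀/Q = 8.923e+04 rad/s; BW = Δω/(2π) = 1.42e+04 Hz.

(a) f₀ = 136.9 Hz  (b) Q = 0.009641  (c) BW = 1.42e+04 Hz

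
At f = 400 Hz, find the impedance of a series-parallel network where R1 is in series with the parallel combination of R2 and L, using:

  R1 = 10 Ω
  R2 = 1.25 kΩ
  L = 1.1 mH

Step 1 — Angular frequency: ω = 2π·f = 2π·400 = 2513 rad/s.
Step 2 — Component impedances:
  R1: Z = R = 10 Ω
  R2: Z = R = 1250 Ω
  L: Z = jωL = j·2513·0.0011 = 0 + j2.765 Ω
Step 3 — Parallel branch: R2 || L = 1/(1/R2 + 1/L) = 0.006114 + j2.765 Ω.
Step 4 — Series with R1: Z_total = R1 + (R2 || L) = 10.01 + j2.765 Ω = 10.38∠15.4° Ω.

Z = 10.01 + j2.765 Ω = 10.38∠15.4° Ω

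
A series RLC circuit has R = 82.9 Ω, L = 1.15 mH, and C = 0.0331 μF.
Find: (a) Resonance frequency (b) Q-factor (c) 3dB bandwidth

Step 1 — Resonance condition Im(Z)=0 gives ω₀ = 1/√(LC).
Step 2 — ω₀ = 1/√(0.00115·3.31e-08) = 1.621e+05 rad/s.
Step 3 — f₀ = ω₀/(2π) = 2.58e+04 Hz.
Step 4 — Series Q: Q = ω₀L/R = 1.621e+05·0.00115/82.9 = 2.248.
Step 5 — 3dB bandwidth: Δω = ω₀/Q = 7.209e+04 rad/s; BW = Δω/(2π) = 1.147e+04 Hz.

(a) f₀ = 2.58e+04 Hz  (b) Q = 2.248  (c) BW = 1.147e+04 Hz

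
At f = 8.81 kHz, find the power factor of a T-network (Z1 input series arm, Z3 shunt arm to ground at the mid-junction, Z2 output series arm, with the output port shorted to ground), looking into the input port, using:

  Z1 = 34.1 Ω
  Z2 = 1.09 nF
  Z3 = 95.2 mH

Step 1 — Angular frequency: ω = 2π·f = 2π·8810 = 5.535e+04 rad/s.
Step 2 — Component impedances:
  Z1: Z = R = 34.1 Ω
  Z2: Z = 1/(jωC) = -j/(ω·C) = 0 - j1.657e+04 Ω
  Z3: Z = jωL = j·5.535e+04·0.0952 = 0 + j5270 Ω
Step 3 — With the output port shorted to ground, the output series arm Z2 runs from the junction to ground; the shunt arm Z3 also runs from the junction to ground. They appear in parallel: Z3 || Z2 = 0 + j7727 Ω.
Step 4 — Series with input arm Z1: Z_in = Z1 + (Z3 || Z2) = 34.1 + j7727 Ω = 7727∠89.7° Ω.
Step 5 — Power factor: PF = cos(φ) = Re(Z)/|Z| = 34.1/7727 = 0.004413.
Step 6 — Type: Im(Z) = 7727 ⇒ lagging (phase φ = 89.7°).

PF = 0.004413 (lagging, φ = 89.7°)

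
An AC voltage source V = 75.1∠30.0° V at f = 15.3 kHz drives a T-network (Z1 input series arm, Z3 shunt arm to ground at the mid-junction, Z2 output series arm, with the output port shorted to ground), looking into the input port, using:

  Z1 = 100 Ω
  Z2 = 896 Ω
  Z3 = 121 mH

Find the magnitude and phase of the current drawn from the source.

Step 1 — Angular frequency: ω = 2π·f = 2π·1.53e+04 = 9.613e+04 rad/s.
Step 2 — Component impedances:
  Z1: Z = R = 100 Ω
  Z2: Z = R = 896 Ω
  Z3: Z = jωL = j·9.613e+04·0.121 = 0 + j1.163e+04 Ω
Step 3 — With the output port shorted to ground, the output series arm Z2 runs from the junction to ground; the shunt arm Z3 also runs from the junction to ground. They appear in parallel: Z3 || Z2 = 890.7 + j68.61 Ω.
Step 4 — Series with input arm Z1: Z_in = Z1 + (Z3 || Z2) = 990.7 + j68.61 Ω = 993.1∠4.0° Ω.
Step 5 — Source phasor: V = 75.1∠30.0° V = 65.04 + j37.55 V.
Step 6 — Ohm's law: I = V / Z_total = (65.04 + j37.55) / (990.7 + j68.61) = 0.06795 + j0.0332 A.
Step 7 — Convert to polar: |I| = 0.07562 A, ∠I = 26.0°.

I = 0.07562∠26.0° A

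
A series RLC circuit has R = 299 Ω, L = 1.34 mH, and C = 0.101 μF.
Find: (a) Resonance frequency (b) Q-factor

Step 1 — Resonance condition Im(Z)=0 gives ω₀ = 1/√(LC).
Step 2 — ω₀ = 1/√(0.00134·1.01e-07) = 8.596e+04 rad/s.
Step 3 — f₀ = ω₀/(2π) = 1.368e+04 Hz.
Step 4 — Series Q: Q = ω₀L/R = 8.596e+04·0.00134/299 = 0.3852.

(a) f₀ = 1.368e+04 Hz  (b) Q = 0.3852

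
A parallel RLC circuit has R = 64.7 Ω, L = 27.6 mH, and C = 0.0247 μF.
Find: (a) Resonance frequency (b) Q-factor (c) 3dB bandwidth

Step 1 — Resonance: ω₀ = 1/√(LC) = 1/√(0.0276·2.47e-08) = 3.83e+04 rad/s.
Step 2 — f₀ = ω₀/(2π) = 6096 Hz.
Step 3 — Parallel Q: Q = R/(ω₀L) = 64.7/(3.83e+04·0.0276) = 0.06121.
Step 4 — Bandwidth: Δω = ω₀/Q = 6.257e+05 rad/s; BW = Δω/(2π) = 9.959e+04 Hz.

(a) f₀ = 6096 Hz  (b) Q = 0.06121  (c) BW = 9.959e+04 Hz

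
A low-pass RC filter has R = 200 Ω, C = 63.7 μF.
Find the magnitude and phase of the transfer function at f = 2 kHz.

Step 1 — Angular frequency: ω = 2π·2000 = 1.257e+04 rad/s.
Step 2 — Transfer function: H(jω) = 1/(1 + jωRC).
Step 3 — Denominator: 1 + jωRC = 1 + j·1.257e+04·200·6.37e-05 = 1 + j160.1.
Step 4 — H = 3.901e-05 - j0.006246.
Step 5 — Magnitude: |H| = 0.006246 (-44.1 dB); phase: φ = -89.6°.

|H| = 0.006246 (-44.1 dB), φ = -89.6°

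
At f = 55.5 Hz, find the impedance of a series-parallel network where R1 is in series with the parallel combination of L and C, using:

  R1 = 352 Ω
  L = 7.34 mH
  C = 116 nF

Step 1 — Angular frequency: ω = 2π·f = 2π·55.5 = 348.7 rad/s.
Step 2 — Component impedances:
  R1: Z = R = 352 Ω
  L: Z = jωL = j·348.7·0.00734 = 0 + j2.56 Ω
  C: Z = 1/(jωC) = -j/(ω·C) = 0 - j2.472e+04 Ω
Step 3 — Parallel branch: L || C = 1/(1/L + 1/C) = 0 + j2.56 Ω.
Step 4 — Series with R1: Z_total = R1 + (L || C) = 352 + j2.56 Ω = 352∠0.4° Ω.

Z = 352 + j2.56 Ω = 352∠0.4° Ω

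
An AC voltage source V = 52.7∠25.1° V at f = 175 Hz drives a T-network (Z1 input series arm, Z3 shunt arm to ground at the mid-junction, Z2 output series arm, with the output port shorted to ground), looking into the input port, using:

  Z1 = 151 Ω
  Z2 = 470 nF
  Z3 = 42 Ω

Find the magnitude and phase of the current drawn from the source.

Step 1 — Angular frequency: ω = 2π·f = 2π·175 = 1100 rad/s.
Step 2 — Component impedances:
  Z1: Z = R = 151 Ω
  Z2: Z = 1/(jωC) = -j/(ω·C) = 0 - j1935 Ω
  Z3: Z = R = 42 Ω
Step 3 — With the output port shorted to ground, the output series arm Z2 runs from the junction to ground; the shunt arm Z3 also runs from the junction to ground. They appear in parallel: Z3 || Z2 = 41.98 - j0.9112 Ω.
Step 4 — Series with input arm Z1: Z_in = Z1 + (Z3 || Z2) = 193 - j0.9112 Ω = 193∠-0.3° Ω.
Step 5 — Source phasor: V = 52.7∠25.1° V = 47.72 + j22.36 V.
Step 6 — Ohm's law: I = V / Z_total = (47.72 + j22.36) / (193 - j0.9112) = 0.2467 + j0.117 A.
Step 7 — Convert to polar: |I| = 0.2731 A, ∠I = 25.4°.

I = 0.2731∠25.4° A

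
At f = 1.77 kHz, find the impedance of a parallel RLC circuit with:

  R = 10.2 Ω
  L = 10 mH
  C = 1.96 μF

Step 1 — Angular frequency: ω = 2π·f = 2π·1770 = 1.112e+04 rad/s.
Step 2 — Component impedances:
  R: Z = R = 10.2 Ω
  L: Z = jωL = j·1.112e+04·0.01 = 0 + j111.2 Ω
  C: Z = 1/(jωC) = -j/(ω·C) = 0 - j45.88 Ω
Step 3 — Parallel combination: 1/Z_total = 1/R + 1/L + 1/C; Z_total = 10.03 - j1.31 Ω = 10.11∠-7.4° Ω.

Z = 10.03 - j1.31 Ω = 10.11∠-7.4° Ω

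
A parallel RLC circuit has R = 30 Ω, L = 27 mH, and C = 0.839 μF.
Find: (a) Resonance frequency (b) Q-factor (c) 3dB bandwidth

Step 1 — Resonance: ω₀ = 1/√(LC) = 1/√(0.027·8.39e-07) = 6644 rad/s.
Step 2 — f₀ = ω₀/(2π) = 1057 Hz.
Step 3 — Parallel Q: Q = R/(ω₀L) = 30/(6644·0.027) = 0.1672.
Step 4 — Bandwidth: Δω = ω₀/Q = 3.973e+04 rad/s; BW = Δω/(2π) = 6323 Hz.

(a) f₀ = 1057 Hz  (b) Q = 0.1672  (c) BW = 6323 Hz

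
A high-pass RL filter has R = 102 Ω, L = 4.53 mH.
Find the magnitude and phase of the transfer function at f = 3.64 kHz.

Step 1 — Angular frequency: ω = 2π·3640 = 2.287e+04 rad/s.
Step 2 — Transfer function: H(jω) = jωL/(R + jωL).
Step 3 — Numerator jωL = j·103.6; denominator R + jωL = 102 + j103.6.
Step 4 — H = 0.5078 + j0.4999.
Step 5 — Magnitude: |H| = 0.7126 (-2.9 dB); phase: φ = 44.6°.

|H| = 0.7126 (-2.9 dB), φ = 44.6°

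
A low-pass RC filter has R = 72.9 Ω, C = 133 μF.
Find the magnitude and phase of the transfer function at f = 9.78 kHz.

Step 1 — Angular frequency: ω = 2π·9780 = 6.145e+04 rad/s.
Step 2 — Transfer function: H(jω) = 1/(1 + jωRC).
Step 3 — Denominator: 1 + jωRC = 1 + j·6.145e+04·72.9·0.000133 = 1 + j595.8.
Step 4 — H = 2.817e-06 - j0.001678.
Step 5 — Magnitude: |H| = 0.001678 (-55.5 dB); phase: φ = -89.9°.

|H| = 0.001678 (-55.5 dB), φ = -89.9°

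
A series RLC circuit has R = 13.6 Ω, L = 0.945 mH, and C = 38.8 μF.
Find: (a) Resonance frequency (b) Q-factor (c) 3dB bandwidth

Step 1 — Resonance condition Im(Z)=0 gives ω₀ = 1/√(LC).
Step 2 — ω₀ = 1/√(0.000945·3.88e-05) = 5222 rad/s.
Step 3 — f₀ = ω₀/(2π) = 831.2 Hz.
Step 4 — Series Q: Q = ω₀L/R = 5222·0.000945/13.6 = 0.3629.
Step 5 — 3dB bandwidth: Δω = ω₀/Q = 1.439e+04 rad/s; BW = Δω/(2π) = 2290 Hz.

(a) f₀ = 831.2 Hz  (b) Q = 0.3629  (c) BW = 2290 Hz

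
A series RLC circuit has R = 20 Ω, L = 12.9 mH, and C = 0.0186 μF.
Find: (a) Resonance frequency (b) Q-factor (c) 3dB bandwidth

Step 1 — Resonance condition Im(Z)=0 gives ω₀ = 1/√(LC).
Step 2 — ω₀ = 1/√(0.0129·1.86e-08) = 6.456e+04 rad/s.
Step 3 — f₀ = ω₀/(2π) = 1.027e+04 Hz.
Step 4 — Series Q: Q = ω₀L/R = 6.456e+04·0.0129/20 = 41.64.
Step 5 — 3dB bandwidth: Δω = ω₀/Q = 1550 rad/s; BW = Δω/(2π) = 246.8 Hz.

(a) f₀ = 1.027e+04 Hz  (b) Q = 41.64  (c) BW = 246.8 Hz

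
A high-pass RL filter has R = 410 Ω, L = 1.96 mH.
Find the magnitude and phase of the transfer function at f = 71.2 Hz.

Step 1 — Angular frequency: ω = 2π·71.2 = 447.4 rad/s.
Step 2 — Transfer function: H(jω) = jωL/(R + jωL).
Step 3 — Numerator jωL = j·0.8768; denominator R + jωL = 410 + j0.8768.
Step 4 — H = 4.574e-06 + j0.002139.
Step 5 — Magnitude: |H| = 0.002139 (-53.4 dB); phase: φ = 89.9°.

|H| = 0.002139 (-53.4 dB), φ = 89.9°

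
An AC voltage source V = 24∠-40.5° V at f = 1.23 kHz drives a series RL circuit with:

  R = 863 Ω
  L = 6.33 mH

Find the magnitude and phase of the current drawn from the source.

Step 1 — Angular frequency: ω = 2π·f = 2π·1230 = 7728 rad/s.
Step 2 — Component impedances:
  R: Z = R = 863 Ω
  L: Z = jωL = j·7728·0.00633 = 0 + j48.92 Ω
Step 3 — Series combination: Z_total = R + L = 863 + j48.92 Ω = 864.4∠3.2° Ω.
Step 4 — Source phasor: V = 24∠-40.5° V = 18.25 - j15.59 V.
Step 5 — Ohm's law: I = V / Z_total = (18.25 - j15.59) / (863 + j48.92) = 0.02006 - j0.0192 A.
Step 6 — Convert to polar: |I| = 0.02777 A, ∠I = -43.7°.

I = 0.02777∠-43.7° A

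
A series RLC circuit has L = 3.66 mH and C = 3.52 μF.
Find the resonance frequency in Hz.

Step 1 — Resonance condition Im(Z)=0 gives ω₀ = 1/√(LC).
Step 2 — ω₀ = 1/√(0.00366·3.52e-06) = 8810 rad/s.
Step 3 — f₀ = ω₀/(2π) = 1402 Hz.

f₀ = 1402 Hz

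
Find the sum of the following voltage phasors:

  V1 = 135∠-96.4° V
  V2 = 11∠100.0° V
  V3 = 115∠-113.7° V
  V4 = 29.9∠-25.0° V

Step 1 — Convert each phasor to rectangular form:
  V1 = 135·(cos(-96.4°) + j·sin(-96.4°)) = -15.05 - j134.2 V
  V2 = 11·(cos(100.0°) + j·sin(100.0°)) = -1.91 + j10.83 V
  V3 = 115·(cos(-113.7°) + j·sin(-113.7°)) = -46.22 - j105.3 V
  V4 = 29.9·(cos(-25.0°) + j·sin(-25.0°)) = 27.1 - j12.64 V
Step 2 — Sum components: V_total = -36.08 - j241.3 V.
Step 3 — Convert to polar: |V_total| = 243.9 V, ∠V_total = -98.5°.

V_total = 243.9∠-98.5° V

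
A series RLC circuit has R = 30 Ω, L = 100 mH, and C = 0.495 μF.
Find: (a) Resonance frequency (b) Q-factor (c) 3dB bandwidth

Step 1 — Resonance condition Im(Z)=0 gives ω₀ = 1/√(LC).
Step 2 — ω₀ = 1/√(0.1·4.95e-07) = 4495 rad/s.
Step 3 — f₀ = ω₀/(2π) = 715.3 Hz.
Step 4 — Series Q: Q = ω₀L/R = 4495·0.1/30 = 14.98.
Step 5 — 3dB bandwidth: Δω = ω₀/Q = 300 rad/s; BW = Δω/(2π) = 47.75 Hz.

(a) f₀ = 715.3 Hz  (b) Q = 14.98  (c) BW = 47.75 Hz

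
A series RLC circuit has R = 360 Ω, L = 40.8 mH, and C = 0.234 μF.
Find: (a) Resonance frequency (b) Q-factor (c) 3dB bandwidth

Step 1 — Resonance: ω₀ = 1/√(LC) = 1/√(0.0408·2.34e-07) = 1.023e+04 rad/s.
Step 2 — f₀ = ω₀/(2π) = 1629 Hz.
Step 3 — Series Q: Q = ω₀L/R = 1.023e+04·0.0408/360 = 1.16.
Step 4 — Bandwidth: Δω = ω₀/Q = 8824 rad/s; BW = Δω/(2π) = 1404 Hz.

(a) f₀ = 1629 Hz  (b) Q = 1.16  (c) BW = 1404 Hz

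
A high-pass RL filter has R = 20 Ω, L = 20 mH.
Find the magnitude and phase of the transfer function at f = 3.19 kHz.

Step 1 — Angular frequency: ω = 2π·3190 = 2.004e+04 rad/s.
Step 2 — Transfer function: H(jω) = jωL/(R + jωL).
Step 3 — Numerator jωL = j·400.9; denominator R + jωL = 20 + j400.9.
Step 4 — H = 0.9975 + j0.04977.
Step 5 — Magnitude: |H| = 0.9988 (-0.0 dB); phase: φ = 2.9°.

|H| = 0.9988 (-0.0 dB), φ = 2.9°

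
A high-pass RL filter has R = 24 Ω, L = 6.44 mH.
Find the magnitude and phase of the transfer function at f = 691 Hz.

Step 1 — Angular frequency: ω = 2π·691 = 4342 rad/s.
Step 2 — Transfer function: H(jω) = jωL/(R + jωL).
Step 3 — Numerator jωL = j·27.96; denominator R + jωL = 24 + j27.96.
Step 4 — H = 0.5758 + j0.4942.
Step 5 — Magnitude: |H| = 0.7588 (-2.4 dB); phase: φ = 40.6°.

|H| = 0.7588 (-2.4 dB), φ = 40.6°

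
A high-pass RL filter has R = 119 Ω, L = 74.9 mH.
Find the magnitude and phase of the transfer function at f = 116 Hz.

Step 1 — Angular frequency: ω = 2π·116 = 728.8 rad/s.
Step 2 — Transfer function: H(jω) = jωL/(R + jωL).
Step 3 — Numerator jωL = j·54.59; denominator R + jωL = 119 + j54.59.
Step 4 — H = 0.1739 + j0.379.
Step 5 — Magnitude: |H| = 0.417 (-7.6 dB); phase: φ = 65.4°.

|H| = 0.417 (-7.6 dB), φ = 65.4°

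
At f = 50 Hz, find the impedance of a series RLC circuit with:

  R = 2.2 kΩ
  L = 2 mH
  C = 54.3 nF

Step 1 — Angular frequency: ω = 2π·f = 2π·50 = 314.2 rad/s.
Step 2 — Component impedances:
  R: Z = R = 2200 Ω
  L: Z = jωL = j·314.2·0.002 = 0 + j0.6283 Ω
  C: Z = 1/(jωC) = -j/(ω·C) = 0 - j5.862e+04 Ω
Step 3 — Series combination: Z_total = R + L + C = 2200 - j5.862e+04 Ω = 5.866e+04∠-87.9° Ω.

Z = 2200 - j5.862e+04 Ω = 5.866e+04∠-87.9° Ω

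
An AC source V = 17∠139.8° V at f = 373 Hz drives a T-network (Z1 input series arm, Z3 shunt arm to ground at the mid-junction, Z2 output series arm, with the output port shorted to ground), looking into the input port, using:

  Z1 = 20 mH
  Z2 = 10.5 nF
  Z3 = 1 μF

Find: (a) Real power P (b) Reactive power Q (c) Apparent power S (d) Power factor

Step 1 — Angular frequency: ω = 2π·f = 2π·373 = 2344 rad/s.
Step 2 — Component impedances:
  Z1: Z = jωL = j·2344·0.02 = 0 + j46.87 Ω
  Z2: Z = 1/(jωC) = -j/(ω·C) = 0 - j4.064e+04 Ω
  Z3: Z = 1/(jωC) = -j/(ω·C) = 0 - j426.7 Ω
Step 3 — With the output port shorted to ground, the output series arm Z2 runs from the junction to ground; the shunt arm Z3 also runs from the junction to ground. They appear in parallel: Z3 || Z2 = 0 - j422.3 Ω.
Step 4 — Series with input arm Z1: Z_in = Z1 + (Z3 || Z2) = 0 - j375.4 Ω = 375.4∠-90.0° Ω.
Step 5 — Source phasor: V = 17∠139.8° V = -12.98 + j10.97 V.
Step 6 — Current: I = V / Z = -0.02923 - j0.03459 A = 0.04529∠-130.2° A.
Step 7 — Complex power: S = V·I* = 0 - j0.7699 VA.
Step 8 — Real power: P = Re(S) = 0 W.
Step 9 — Reactive power: Q = Im(S) = -0.7699 VAR.
Step 10 — Apparent power: |S| = 0.7699 VA.
Step 11 — Power factor: PF = P/|S| = 0 (leading).

(a) P = 0 W  (b) Q = -0.7699 VAR  (c) S = 0.7699 VA  (d) PF = 0 (leading)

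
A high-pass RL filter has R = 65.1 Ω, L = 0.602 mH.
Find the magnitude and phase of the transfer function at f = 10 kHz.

Step 1 — Angular frequency: ω = 2π·1e+04 = 6.283e+04 rad/s.
Step 2 — Transfer function: H(jω) = jωL/(R + jωL).
Step 3 — Numerator jωL = j·37.82; denominator R + jωL = 65.1 + j37.82.
Step 4 — H = 0.2524 + j0.4344.
Step 5 — Magnitude: |H| = 0.5024 (-6.0 dB); phase: φ = 59.8°.

|H| = 0.5024 (-6.0 dB), φ = 59.8°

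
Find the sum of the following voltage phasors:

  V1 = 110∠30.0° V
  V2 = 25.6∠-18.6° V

Step 1 — Convert each phasor to rectangular form:
  V1 = 110·(cos(30.0°) + j·sin(30.0°)) = 95.26 + j55 V
  V2 = 25.6·(cos(-18.6°) + j·sin(-18.6°)) = 24.26 - j8.165 V
Step 2 — Sum components: V_total = 119.5 + j46.83 V.
Step 3 — Convert to polar: |V_total| = 128.4 V, ∠V_total = 21.4°.

V_total = 128.4∠21.4° V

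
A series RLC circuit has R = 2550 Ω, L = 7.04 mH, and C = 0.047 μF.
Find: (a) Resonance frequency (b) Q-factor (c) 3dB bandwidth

Step 1 — Resonance condition Im(Z)=0 gives ω₀ = 1/√(LC).
Step 2 — ω₀ = 1/√(0.00704·4.7e-08) = 5.497e+04 rad/s.
Step 3 — f₀ = ω₀/(2π) = 8750 Hz.
Step 4 — Series Q: Q = ω₀L/R = 5.497e+04·0.00704/2550 = 0.1518.
Step 5 — 3dB bandwidth: Δω = ω₀/Q = 3.622e+05 rad/s; BW = Δω/(2π) = 5.765e+04 Hz.

(a) f₀ = 8750 Hz  (b) Q = 0.1518  (c) BW = 5.765e+04 Hz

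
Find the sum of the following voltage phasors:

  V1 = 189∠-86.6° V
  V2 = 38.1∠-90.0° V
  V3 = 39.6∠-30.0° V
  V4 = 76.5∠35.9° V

Step 1 — Convert each phasor to rectangular form:
  V1 = 189·(cos(-86.6°) + j·sin(-86.6°)) = 11.21 - j188.7 V
  V2 = 38.1·(cos(-90.0°) + j·sin(-90.0°)) = 0 - j38.1 V
  V3 = 39.6·(cos(-30.0°) + j·sin(-30.0°)) = 34.29 - j19.8 V
  V4 = 76.5·(cos(35.9°) + j·sin(35.9°)) = 61.97 + j44.86 V
Step 2 — Sum components: V_total = 107.5 - j201.7 V.
Step 3 — Convert to polar: |V_total| = 228.6 V, ∠V_total = -62.0°.

V_total = 228.6∠-62.0° V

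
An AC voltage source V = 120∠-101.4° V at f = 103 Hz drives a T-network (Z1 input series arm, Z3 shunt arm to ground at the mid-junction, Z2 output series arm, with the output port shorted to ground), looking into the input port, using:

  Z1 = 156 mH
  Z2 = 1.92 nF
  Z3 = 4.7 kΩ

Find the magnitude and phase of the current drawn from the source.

Step 1 — Angular frequency: ω = 2π·f = 2π·103 = 647.2 rad/s.
Step 2 — Component impedances:
  Z1: Z = jωL = j·647.2·0.156 = 0 + j101 Ω
  Z2: Z = 1/(jωC) = -j/(ω·C) = 0 - j8.048e+05 Ω
  Z3: Z = R = 4700 Ω
Step 3 — With the output port shorted to ground, the output series arm Z2 runs from the junction to ground; the shunt arm Z3 also runs from the junction to ground. They appear in parallel: Z3 || Z2 = 4700 - j27.45 Ω.
Step 4 — Series with input arm Z1: Z_in = Z1 + (Z3 || Z2) = 4700 + j73.51 Ω = 4700∠0.9° Ω.
Step 5 — Source phasor: V = 120∠-101.4° V = -23.72 - j117.6 V.
Step 6 — Ohm's law: I = V / Z_total = (-23.72 - j117.6) / (4700 + j73.51) = -0.005437 - j0.02494 A.
Step 7 — Convert to polar: |I| = 0.02553 A, ∠I = -102.3°.

I = 0.02553∠-102.3° A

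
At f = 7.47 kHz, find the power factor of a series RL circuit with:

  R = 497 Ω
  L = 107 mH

Step 1 — Angular frequency: ω = 2π·f = 2π·7470 = 4.694e+04 rad/s.
Step 2 — Component impedances:
  R: Z = R = 497 Ω
  L: Z = jωL = j·4.694e+04·0.107 = 0 + j5022 Ω
Step 3 — Series combination: Z_total = R + L = 497 + j5022 Ω = 5047∠84.3° Ω.
Step 4 — Power factor: PF = cos(φ) = Re(Z)/|Z| = 497/5046.6 = 0.09848.
Step 5 — Type: Im(Z) = 5022 ⇒ lagging (phase φ = 84.3°).

PF = 0.09848 (lagging, φ = 84.3°)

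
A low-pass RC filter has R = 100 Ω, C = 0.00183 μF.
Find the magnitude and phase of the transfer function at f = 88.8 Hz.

Step 1 — Angular frequency: ω = 2π·88.8 = 557.9 rad/s.
Step 2 — Transfer function: H(jω) = 1/(1 + jωRC).
Step 3 — Denominator: 1 + jωRC = 1 + j·557.9·100·1.83e-09 = 1 + j0.0001021.
Step 4 — H = 1 - j0.0001021.
Step 5 — Magnitude: |H| = 1 (-0.0 dB); phase: φ = -0.0°.

|H| = 1 (-0.0 dB), φ = -0.0°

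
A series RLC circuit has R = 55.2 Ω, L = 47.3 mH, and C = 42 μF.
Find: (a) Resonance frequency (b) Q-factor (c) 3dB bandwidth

Step 1 — Resonance: ω₀ = 1/√(LC) = 1/√(0.0473·4.2e-05) = 709.5 rad/s.
Step 2 — f₀ = ω₀/(2π) = 112.9 Hz.
Step 3 — Series Q: Q = ω₀L/R = 709.5·0.0473/55.2 = 0.6079.
Step 4 — Bandwidth: Δω = ω₀/Q = 1167 rad/s; BW = Δω/(2π) = 185.7 Hz.

(a) f₀ = 112.9 Hz  (b) Q = 0.6079  (c) BW = 185.7 Hz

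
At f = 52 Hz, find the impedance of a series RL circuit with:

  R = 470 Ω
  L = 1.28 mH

Step 1 — Angular frequency: ω = 2π·f = 2π·52 = 326.7 rad/s.
Step 2 — Component impedances:
  R: Z = R = 470 Ω
  L: Z = jωL = j·326.7·0.00128 = 0 + j0.4182 Ω
Step 3 — Series combination: Z_total = R + L = 470 + j0.4182 Ω = 470∠0.1° Ω.

Z = 470 + j0.4182 Ω = 470∠0.1° Ω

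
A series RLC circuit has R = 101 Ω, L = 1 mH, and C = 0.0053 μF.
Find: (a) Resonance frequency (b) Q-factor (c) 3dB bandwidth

Step 1 — Resonance: ω₀ = 1/√(LC) = 1/√(0.001·5.3e-09) = 4.344e+05 rad/s.
Step 2 — f₀ = ω₀/(2π) = 6.913e+04 Hz.
Step 3 — Series Q: Q = ω₀L/R = 4.344e+05·0.001/101 = 4.301.
Step 4 — Bandwidth: Δω = ω₀/Q = 1.01e+05 rad/s; BW = Δω/(2π) = 1.607e+04 Hz.

(a) f₀ = 6.913e+04 Hz  (b) Q = 4.301  (c) BW = 1.607e+04 Hz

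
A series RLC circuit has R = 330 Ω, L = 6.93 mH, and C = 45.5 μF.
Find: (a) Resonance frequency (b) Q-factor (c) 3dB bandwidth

Step 1 — Resonance condition Im(Z)=0 gives ω₀ = 1/√(LC).
Step 2 — ω₀ = 1/√(0.00693·4.55e-05) = 1781 rad/s.
Step 3 — f₀ = ω₀/(2π) = 283.4 Hz.
Step 4 — Series Q: Q = ω₀L/R = 1781·0.00693/330 = 0.0374.
Step 5 — 3dB bandwidth: Δω = ω₀/Q = 4.762e+04 rad/s; BW = Δω/(2π) = 7579 Hz.

(a) f₀ = 283.4 Hz  (b) Q = 0.0374  (c) BW = 7579 Hz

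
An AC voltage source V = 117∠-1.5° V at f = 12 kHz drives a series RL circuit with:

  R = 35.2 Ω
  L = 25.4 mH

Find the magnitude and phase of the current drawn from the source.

Step 1 — Angular frequency: ω = 2π·f = 2π·1.2e+04 = 7.54e+04 rad/s.
Step 2 — Component impedances:
  R: Z = R = 35.2 Ω
  L: Z = jωL = j·7.54e+04·0.0254 = 0 + j1915 Ω
Step 3 — Series combination: Z_total = R + L = 35.2 + j1915 Ω = 1915∠88.9° Ω.
Step 4 — Source phasor: V = 117∠-1.5° V = 117 - j3.063 V.
Step 5 — Ohm's law: I = V / Z_total = (117 - j3.063) / (35.2 + j1915) = -0.0004766 - j0.06108 A.
Step 6 — Convert to polar: |I| = 0.06108 A, ∠I = -90.4°.

I = 0.06108∠-90.4° A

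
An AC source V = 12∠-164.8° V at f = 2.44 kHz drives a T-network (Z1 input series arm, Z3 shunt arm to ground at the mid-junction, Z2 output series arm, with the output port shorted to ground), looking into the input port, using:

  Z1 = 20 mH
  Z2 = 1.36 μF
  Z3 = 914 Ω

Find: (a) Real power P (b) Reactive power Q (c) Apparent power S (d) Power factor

Step 1 — Angular frequency: ω = 2π·f = 2π·2440 = 1.533e+04 rad/s.
Step 2 — Component impedances:
  Z1: Z = jωL = j·1.533e+04·0.02 = 0 + j306.6 Ω
  Z2: Z = 1/(jωC) = -j/(ω·C) = 0 - j47.96 Ω
  Z3: Z = R = 914 Ω
Step 3 — With the output port shorted to ground, the output series arm Z2 runs from the junction to ground; the shunt arm Z3 also runs from the junction to ground. They appear in parallel: Z3 || Z2 = 2.51 - j47.83 Ω.
Step 4 — Series with input arm Z1: Z_in = Z1 + (Z3 || Z2) = 2.51 + j258.8 Ω = 258.8∠89.4° Ω.
Step 5 — Source phasor: V = 12∠-164.8° V = -11.58 - j3.146 V.
Step 6 — Current: I = V / Z = -0.01259 + j0.04463 A = 0.04637∠105.8° A.
Step 7 — Complex power: S = V·I* = 0.005396 + j0.5564 VA.
Step 8 — Real power: P = Re(S) = 0.005396 W.
Step 9 — Reactive power: Q = Im(S) = 0.5564 VAR.
Step 10 — Apparent power: |S| = 0.5564 VA.
Step 11 — Power factor: PF = P/|S| = 0.009698 (lagging).

(a) P = 0.005396 W  (b) Q = 0.5564 VAR  (c) S = 0.5564 VA  (d) PF = 0.009698 (lagging)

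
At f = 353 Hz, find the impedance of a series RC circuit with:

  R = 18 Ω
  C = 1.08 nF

Step 1 — Angular frequency: ω = 2π·f = 2π·353 = 2218 rad/s.
Step 2 — Component impedances:
  R: Z = R = 18 Ω
  C: Z = 1/(jωC) = -j/(ω·C) = 0 - j4.175e+05 Ω
Step 3 — Series combination: Z_total = R + C = 18 - j4.175e+05 Ω = 4.175e+05∠-90.0° Ω.

Z = 18 - j4.175e+05 Ω = 4.175e+05∠-90.0° Ω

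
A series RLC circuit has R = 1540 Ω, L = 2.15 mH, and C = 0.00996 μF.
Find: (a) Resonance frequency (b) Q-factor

Step 1 — Resonance condition Im(Z)=0 gives ω₀ = 1/√(LC).
Step 2 — ω₀ = 1/√(0.00215·9.96e-09) = 2.161e+05 rad/s.
Step 3 — f₀ = ω₀/(2π) = 3.439e+04 Hz.
Step 4 — Series Q: Q = ω₀L/R = 2.161e+05·0.00215/1540 = 0.3017.

(a) f₀ = 3.439e+04 Hz  (b) Q = 0.3017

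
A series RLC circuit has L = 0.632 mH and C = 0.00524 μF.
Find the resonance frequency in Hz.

Step 1 — Resonance condition Im(Z)=0 gives ω₀ = 1/√(LC).
Step 2 — ω₀ = 1/√(0.000632·5.24e-09) = 5.495e+05 rad/s.
Step 3 — f₀ = ω₀/(2π) = 8.746e+04 Hz.

f₀ = 8.746e+04 Hz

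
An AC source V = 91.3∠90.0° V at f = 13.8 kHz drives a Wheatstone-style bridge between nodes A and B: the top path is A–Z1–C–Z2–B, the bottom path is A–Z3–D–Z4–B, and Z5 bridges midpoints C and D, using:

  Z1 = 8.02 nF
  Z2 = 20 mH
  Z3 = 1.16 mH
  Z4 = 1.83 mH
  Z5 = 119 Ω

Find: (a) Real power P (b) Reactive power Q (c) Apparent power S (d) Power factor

Step 1 — Angular frequency: ω = 2π·f = 2π·1.38e+04 = 8.671e+04 rad/s.
Step 2 — Component impedances:
  Z1: Z = 1/(jωC) = -j/(ω·C) = 0 - j1438 Ω
  Z2: Z = jωL = j·8.671e+04·0.02 = 0 + j1734 Ω
  Z3: Z = jωL = j·8.671e+04·0.00116 = 0 + j100.6 Ω
  Z4: Z = jωL = j·8.671e+04·0.00183 = 0 + j158.7 Ω
  Z5: Z = R = 119 Ω
Step 3 — Bridge requires nodal analysis (the Z5 bridge couples midpoints C and D, so the two paths cannot be reduced to a simple series/parallel combination). Setting node B to ground and injecting 1 A at node A, the 3-node admittance system at A, C, D solves to V_A = Z_AB = 3.008 + j253.4 Ω = 253.5∠89.3° Ω.
Step 4 — Source phasor: V = 91.3∠90.0° V = 0 + j91.3 V.
Step 5 — Current: I = V / Z = 0.3602 + j0.004275 A = 0.3602∠0.7° A.
Step 6 — Complex power: S = V·I* = 0.3903 + j32.89 VA.
Step 7 — Real power: P = Re(S) = 0.3903 W.
Step 8 — Reactive power: Q = Im(S) = 32.89 VAR.
Step 9 — Apparent power: |S| = 32.89 VA.
Step 10 — Power factor: PF = P/|S| = 0.01187 (lagging).

(a) P = 0.3903 W  (b) Q = 32.89 VAR  (c) S = 32.89 VA  (d) PF = 0.01187 (lagging)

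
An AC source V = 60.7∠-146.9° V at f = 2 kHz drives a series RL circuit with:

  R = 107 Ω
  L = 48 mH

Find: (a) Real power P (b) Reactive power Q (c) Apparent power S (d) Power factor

Step 1 — Angular frequency: ω = 2π·f = 2π·2000 = 1.257e+04 rad/s.
Step 2 — Component impedances:
  R: Z = R = 107 Ω
  L: Z = jωL = j·1.257e+04·0.048 = 0 + j603.2 Ω
Step 3 — Series combination: Z_total = R + L = 107 + j603.2 Ω = 612.6∠79.9° Ω.
Step 4 — Source phasor: V = 60.7∠-146.9° V = -50.85 - j33.15 V.
Step 5 — Current: I = V / Z = -0.06778 + j0.07228 A = 0.09909∠133.2° A.
Step 6 — Complex power: S = V·I* = 1.051 + j5.922 VA.
Step 7 — Real power: P = Re(S) = 1.051 W.
Step 8 — Reactive power: Q = Im(S) = 5.922 VAR.
Step 9 — Apparent power: |S| = 6.014 VA.
Step 10 — Power factor: PF = P/|S| = 0.1747 (lagging).

(a) P = 1.051 W  (b) Q = 5.922 VAR  (c) S = 6.014 VA  (d) PF = 0.1747 (lagging)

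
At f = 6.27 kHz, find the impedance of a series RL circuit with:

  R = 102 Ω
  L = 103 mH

Step 1 — Angular frequency: ω = 2π·f = 2π·6270 = 3.94e+04 rad/s.
Step 2 — Component impedances:
  R: Z = R = 102 Ω
  L: Z = jωL = j·3.94e+04·0.103 = 0 + j4058 Ω
Step 3 — Series combination: Z_total = R + L = 102 + j4058 Ω = 4059∠88.6° Ω.

Z = 102 + j4058 Ω = 4059∠88.6° Ω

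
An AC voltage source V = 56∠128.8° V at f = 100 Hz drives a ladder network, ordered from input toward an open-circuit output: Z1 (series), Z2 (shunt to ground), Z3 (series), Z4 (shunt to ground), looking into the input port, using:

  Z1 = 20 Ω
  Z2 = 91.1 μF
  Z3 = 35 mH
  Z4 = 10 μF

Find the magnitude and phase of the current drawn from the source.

Step 1 — Angular frequency: ω = 2π·f = 2π·100 = 628.3 rad/s.
Step 2 — Component impedances:
  Z1: Z = R = 20 Ω
  Z2: Z = 1/(jωC) = -j/(ω·C) = 0 - j17.47 Ω
  Z3: Z = jωL = j·628.3·0.035 = 0 + j21.99 Ω
  Z4: Z = 1/(jωC) = -j/(ω·C) = 0 - j159.2 Ω
Step 3 — Ladder network (open output): work backward from the far end, alternating series and parallel combinations. Z_in = 20 - j15.5 Ω = 25.3∠-37.8° Ω.
Step 4 — Source phasor: V = 56∠128.8° V = -35.09 + j43.64 V.
Step 5 — Ohm's law: I = V / Z_total = (-35.09 + j43.64) / (20 - j15.5) = -2.153 + j0.5141 A.
Step 6 — Convert to polar: |I| = 2.213 A, ∠I = 166.6°.

I = 2.213∠166.6° A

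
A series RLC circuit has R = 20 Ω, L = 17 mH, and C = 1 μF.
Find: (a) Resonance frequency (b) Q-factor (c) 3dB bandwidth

Step 1 — Resonance condition Im(Z)=0 gives ω₀ = 1/√(LC).
Step 2 — ω₀ = 1/√(0.017·1e-06) = 7670 rad/s.
Step 3 — f₀ = ω₀/(2π) = 1221 Hz.
Step 4 — Series Q: Q = ω₀L/R = 7670·0.017/20 = 6.519.
Step 5 — 3dB bandwidth: Δω = ω₀/Q = 1176 rad/s; BW = Δω/(2π) = 187.2 Hz.

(a) f₀ = 1221 Hz  (b) Q = 6.519  (c) BW = 187.2 Hz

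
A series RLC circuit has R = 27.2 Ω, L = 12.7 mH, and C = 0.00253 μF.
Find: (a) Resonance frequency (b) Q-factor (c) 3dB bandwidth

Step 1 — Resonance: ω₀ = 1/√(LC) = 1/√(0.0127·2.53e-09) = 1.764e+05 rad/s.
Step 2 — f₀ = ω₀/(2π) = 2.808e+04 Hz.
Step 3 — Series Q: Q = ω₀L/R = 1.764e+05·0.0127/27.2 = 82.37.
Step 4 — Bandwidth: Δω = ω₀/Q = 2142 rad/s; BW = Δω/(2π) = 340.9 Hz.

(a) f₀ = 2.808e+04 Hz  (b) Q = 82.37  (c) BW = 340.9 Hz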